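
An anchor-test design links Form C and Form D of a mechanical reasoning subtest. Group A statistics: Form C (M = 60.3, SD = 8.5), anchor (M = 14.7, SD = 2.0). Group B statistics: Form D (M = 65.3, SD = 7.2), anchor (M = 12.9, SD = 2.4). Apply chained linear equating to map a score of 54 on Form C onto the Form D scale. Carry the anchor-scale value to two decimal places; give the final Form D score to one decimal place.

Form C → anchor (Group A): v = (2.0/8.5)(54 − 60.3) + 14.7 = 13.22
anchor → Form D (Group B): y = (7.2/2.4)(13.22 − 12.9) + 65.3 = 66.3

66.3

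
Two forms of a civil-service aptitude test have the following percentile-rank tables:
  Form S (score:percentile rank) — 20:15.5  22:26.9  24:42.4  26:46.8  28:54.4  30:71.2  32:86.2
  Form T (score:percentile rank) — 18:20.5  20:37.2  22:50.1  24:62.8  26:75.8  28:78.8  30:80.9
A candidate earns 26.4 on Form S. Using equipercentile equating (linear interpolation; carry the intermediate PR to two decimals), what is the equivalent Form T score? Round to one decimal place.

PR of 26.4 on Form S: 46.8 + (26.4 − 26)/(28 − 26) × (54.4 − 46.8) = 48.32
On Form T, PR 48.32 falls between score 20 (PR 37.2) and 22 (PR 50.1).
Interpolate: 20 + (48.32 − 37.2)/(50.1 − 37.2) × (22 − 20) = 21.7

21.7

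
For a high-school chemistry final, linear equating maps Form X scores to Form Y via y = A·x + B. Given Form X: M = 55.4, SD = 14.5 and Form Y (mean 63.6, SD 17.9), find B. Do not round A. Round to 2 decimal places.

-4.79

A = SD_Y / SD_X = 17.9 / 14.5 = 1.234483
B = M_Y − A·M_X = 63.6 − 1.234483 × 55.4 = -4.79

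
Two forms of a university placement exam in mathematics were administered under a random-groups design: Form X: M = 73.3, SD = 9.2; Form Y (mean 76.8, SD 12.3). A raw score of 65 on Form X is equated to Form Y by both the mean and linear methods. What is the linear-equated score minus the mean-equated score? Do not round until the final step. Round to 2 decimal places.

Mean-equated: 65 + (76.8 − 73.3) = 68.50
Linear-equated: (12.3/9.2)(65 − 73.3) + 76.8 = 65.703
Difference = 65.703 − 68.50 = -2.80

-2.80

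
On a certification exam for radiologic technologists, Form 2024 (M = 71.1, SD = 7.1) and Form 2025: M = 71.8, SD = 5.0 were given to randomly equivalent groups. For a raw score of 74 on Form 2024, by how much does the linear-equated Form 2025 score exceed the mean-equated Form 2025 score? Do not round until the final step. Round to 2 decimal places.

Mean-equated: 74 + (71.8 − 71.1) = 74.70
Linear-equated: (5.0/7.1)(74 − 71.1) + 71.8 = 73.842
Difference = 73.842 − 74.70 = -0.86

-0.86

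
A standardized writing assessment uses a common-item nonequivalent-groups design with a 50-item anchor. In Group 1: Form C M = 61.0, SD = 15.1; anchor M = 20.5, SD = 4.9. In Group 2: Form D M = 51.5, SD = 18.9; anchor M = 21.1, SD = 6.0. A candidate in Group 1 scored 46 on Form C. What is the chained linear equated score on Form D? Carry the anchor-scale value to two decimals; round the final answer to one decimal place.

Form C → anchor (Group 1): v = (4.9/15.1)(46 − 61.0) + 20.5 = 15.63
anchor → Form D (Group 2): y = (18.9/6.0)(15.63 − 21.1) + 51.5 = 34.3

34.3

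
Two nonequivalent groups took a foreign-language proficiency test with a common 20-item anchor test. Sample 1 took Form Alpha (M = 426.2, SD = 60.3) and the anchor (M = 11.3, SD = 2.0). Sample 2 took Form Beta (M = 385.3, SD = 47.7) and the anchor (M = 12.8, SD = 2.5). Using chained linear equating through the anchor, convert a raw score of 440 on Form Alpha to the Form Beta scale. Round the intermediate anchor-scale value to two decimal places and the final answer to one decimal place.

Form Alpha → anchor (Sample 1): v = (2.0/60.3)(440 − 426.2) + 11.3 = 11.76
anchor → Form Beta (Sample 2): y = (47.7/2.5)(11.76 − 12.8) + 385.3 = 365.5

365.5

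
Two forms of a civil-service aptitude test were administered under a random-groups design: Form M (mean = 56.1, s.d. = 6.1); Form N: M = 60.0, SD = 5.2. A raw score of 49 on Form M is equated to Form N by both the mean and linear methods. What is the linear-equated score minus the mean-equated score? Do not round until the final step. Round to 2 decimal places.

Mean-equated: 49 + (60.0 − 56.1) = 52.90
Linear-equated: (5.2/6.1)(49 − 56.1) + 60.0 = 53.948
Difference = 53.948 − 52.90 = 1.05

1.05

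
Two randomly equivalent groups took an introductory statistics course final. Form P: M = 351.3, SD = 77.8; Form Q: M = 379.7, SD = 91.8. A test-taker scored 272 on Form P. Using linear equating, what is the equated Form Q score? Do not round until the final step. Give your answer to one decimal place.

286.1

Linear equating: y = (SD_Y/SD_X)(x − M_X) + M_Y
y = (91.8/77.8)(272 − 351.3) + 379.7
y = 1.179949 × -79.3 + 379.7 = -93.5699 + 379.7 = 286.1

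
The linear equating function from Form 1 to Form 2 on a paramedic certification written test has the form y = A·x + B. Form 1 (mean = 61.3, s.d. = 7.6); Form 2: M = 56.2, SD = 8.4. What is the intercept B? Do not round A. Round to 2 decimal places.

A = SD_Y / SD_X = 8.4 / 7.6 = 1.105263
B = M_Y − A·M_X = 56.2 − 1.105263 × 61.3 = -11.55

-11.55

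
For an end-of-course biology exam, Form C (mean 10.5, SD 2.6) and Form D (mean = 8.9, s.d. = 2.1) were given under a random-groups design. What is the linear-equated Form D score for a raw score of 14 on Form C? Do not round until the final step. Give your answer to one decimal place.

Linear equating: y = (SD_Y/SD_X)(x − M_X) + M_Y
y = (2.1/2.6)(14 − 10.5) + 8.9
y = 0.807692 × 3.5 + 8.9 = 2.8269 + 8.9 = 11.7

11.7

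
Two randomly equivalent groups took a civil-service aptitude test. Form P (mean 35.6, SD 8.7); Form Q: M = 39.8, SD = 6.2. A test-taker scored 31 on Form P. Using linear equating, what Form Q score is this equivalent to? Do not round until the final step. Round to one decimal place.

36.5

Linear equating: y = (SD_Y/SD_X)(x − M_X) + M_Y
y = (6.2/8.7)(31 − 35.6) + 39.8
y = 0.712644 × -4.6 + 39.8 = -3.2782 + 39.8 = 36.5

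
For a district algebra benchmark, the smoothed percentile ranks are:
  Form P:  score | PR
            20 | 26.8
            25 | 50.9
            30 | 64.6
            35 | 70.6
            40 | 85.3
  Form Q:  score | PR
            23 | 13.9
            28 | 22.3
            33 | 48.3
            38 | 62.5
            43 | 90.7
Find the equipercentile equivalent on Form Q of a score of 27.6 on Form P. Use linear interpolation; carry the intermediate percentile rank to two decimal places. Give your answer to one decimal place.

36.4

PR of 27.6 on Form P: 50.9 + (27.6 − 25)/(30 − 25) × (64.6 − 50.9) = 58.02
On Form Q, PR 58.02 falls between score 33 (PR 48.3) and 38 (PR 62.5).
Interpolate: 33 + (58.02 − 48.3)/(62.5 − 48.3) × (38 − 33) = 36.4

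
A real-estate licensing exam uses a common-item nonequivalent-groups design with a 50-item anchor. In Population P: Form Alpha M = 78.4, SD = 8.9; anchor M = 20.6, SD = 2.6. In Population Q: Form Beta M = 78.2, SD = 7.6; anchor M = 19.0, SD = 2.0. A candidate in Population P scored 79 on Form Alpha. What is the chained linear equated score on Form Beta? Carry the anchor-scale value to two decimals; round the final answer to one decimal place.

Form Alpha → anchor (Population P): v = (2.6/8.9)(79 − 78.4) + 20.6 = 20.78
anchor → Form Beta (Population Q): y = (7.6/2.0)(20.78 − 19.0) + 78.2 = 85.0

85.0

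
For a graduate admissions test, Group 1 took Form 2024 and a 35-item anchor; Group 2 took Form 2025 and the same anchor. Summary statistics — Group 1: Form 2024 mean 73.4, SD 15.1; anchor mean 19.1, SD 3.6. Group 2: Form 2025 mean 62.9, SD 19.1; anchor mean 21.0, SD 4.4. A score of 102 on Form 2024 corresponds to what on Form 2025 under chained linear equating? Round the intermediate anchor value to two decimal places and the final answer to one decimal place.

84.3

Form 2024 → anchor (Group 1): v = (3.6/15.1)(102 − 73.4) + 19.1 = 25.92
anchor → Form 2025 (Group 2): y = (19.1/4.4)(25.92 − 21.0) + 62.9 = 84.3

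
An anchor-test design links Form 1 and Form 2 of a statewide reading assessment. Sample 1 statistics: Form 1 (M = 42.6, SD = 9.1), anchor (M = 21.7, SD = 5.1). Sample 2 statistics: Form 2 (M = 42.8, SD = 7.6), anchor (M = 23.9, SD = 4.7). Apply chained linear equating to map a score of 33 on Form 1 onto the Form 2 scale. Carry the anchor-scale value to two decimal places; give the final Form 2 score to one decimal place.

Form 1 → anchor (Sample 1): v = (5.1/9.1)(33 − 42.6) + 21.7 = 16.32
anchor → Form 2 (Sample 2): y = (7.6/4.7)(16.32 − 23.9) + 42.8 = 30.5

30.5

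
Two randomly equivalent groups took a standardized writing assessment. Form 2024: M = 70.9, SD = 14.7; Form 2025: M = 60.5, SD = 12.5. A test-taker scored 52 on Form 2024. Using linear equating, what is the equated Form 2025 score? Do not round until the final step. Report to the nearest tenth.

Linear equating: y = (SD_Y/SD_X)(x − M_X) + M_Y
y = (12.5/14.7)(52 − 70.9) + 60.5
y = 0.850340 × -18.9 + 60.5 = -16.0714 + 60.5 = 44.4

44.4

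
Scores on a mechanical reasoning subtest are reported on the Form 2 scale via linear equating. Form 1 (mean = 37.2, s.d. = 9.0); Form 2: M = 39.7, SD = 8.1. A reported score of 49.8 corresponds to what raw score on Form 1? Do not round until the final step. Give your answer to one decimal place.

Invert y = (SD_Y/SD_X)(x − M_X) + M_Y:
x = (SD_X/SD_Y)(y − M_Y) + M_X = (9.0/8.1)(49.8 − 39.7) + 37.2
x = 1.111111 × 10.100 + 37.2 = 48.4

48.4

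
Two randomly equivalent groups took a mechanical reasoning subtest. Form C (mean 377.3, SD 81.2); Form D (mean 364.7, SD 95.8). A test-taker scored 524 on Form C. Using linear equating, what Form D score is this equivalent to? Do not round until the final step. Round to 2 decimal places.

537.78

Linear equating: y = (SD_Y/SD_X)(x − M_X) + M_Y
y = (95.8/81.2)(524 − 377.3) + 364.7
y = 1.179803 × 146.7 + 364.7 = 173.0771 + 364.7 = 537.78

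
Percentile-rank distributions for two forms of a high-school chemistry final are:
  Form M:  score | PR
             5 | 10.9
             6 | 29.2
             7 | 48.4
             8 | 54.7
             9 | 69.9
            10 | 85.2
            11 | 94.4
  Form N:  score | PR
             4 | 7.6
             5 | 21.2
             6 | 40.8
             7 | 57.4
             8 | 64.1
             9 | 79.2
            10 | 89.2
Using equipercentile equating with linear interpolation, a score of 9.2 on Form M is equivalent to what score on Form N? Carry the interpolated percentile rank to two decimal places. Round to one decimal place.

PR of 9.2 on Form M: 69.9 + (9.2 − 9)/(10 − 9) × (85.2 − 69.9) = 72.96
On Form N, PR 72.96 falls between score 8 (PR 64.1) and 9 (PR 79.2).
Interpolate: 8 + (72.96 − 64.1)/(79.2 − 64.1) × (9 − 8) = 8.6

8.6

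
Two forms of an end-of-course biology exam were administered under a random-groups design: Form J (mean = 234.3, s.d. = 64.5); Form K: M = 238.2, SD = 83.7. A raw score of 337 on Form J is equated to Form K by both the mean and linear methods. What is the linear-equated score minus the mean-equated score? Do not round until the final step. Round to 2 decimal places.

30.57

Mean-equated: 337 + (238.2 − 234.3) = 340.90
Linear-equated: (83.7/64.5)(337 − 234.3) + 238.2 = 371.471
Difference = 371.471 − 340.90 = 30.57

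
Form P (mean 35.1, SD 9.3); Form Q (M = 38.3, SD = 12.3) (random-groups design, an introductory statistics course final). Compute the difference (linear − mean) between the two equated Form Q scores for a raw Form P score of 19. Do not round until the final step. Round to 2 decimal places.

Mean-equated: 19 + (38.3 − 35.1) = 22.20
Linear-equated: (12.3/9.3)(19 − 35.1) + 38.3 = 17.006
Difference = 17.006 − 22.20 = -5.19

-5.19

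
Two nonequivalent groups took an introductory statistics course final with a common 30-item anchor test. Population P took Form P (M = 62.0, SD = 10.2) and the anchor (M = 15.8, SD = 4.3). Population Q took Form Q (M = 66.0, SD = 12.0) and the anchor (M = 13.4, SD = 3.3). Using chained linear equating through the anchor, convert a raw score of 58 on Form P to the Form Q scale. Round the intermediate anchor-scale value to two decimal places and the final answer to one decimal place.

68.6

Form P → anchor (Population P): v = (4.3/10.2)(58 − 62.0) + 15.8 = 14.11
anchor → Form Q (Population Q): y = (12.0/3.3)(14.11 − 13.4) + 66.0 = 68.6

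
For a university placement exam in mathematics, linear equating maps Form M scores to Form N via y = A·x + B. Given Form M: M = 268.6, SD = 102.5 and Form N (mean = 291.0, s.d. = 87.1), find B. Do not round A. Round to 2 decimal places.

A = SD_Y / SD_X = 87.1 / 102.5 = 0.849756
B = M_Y − A·M_X = 291.0 − 0.849756 × 268.6 = 62.76

62.76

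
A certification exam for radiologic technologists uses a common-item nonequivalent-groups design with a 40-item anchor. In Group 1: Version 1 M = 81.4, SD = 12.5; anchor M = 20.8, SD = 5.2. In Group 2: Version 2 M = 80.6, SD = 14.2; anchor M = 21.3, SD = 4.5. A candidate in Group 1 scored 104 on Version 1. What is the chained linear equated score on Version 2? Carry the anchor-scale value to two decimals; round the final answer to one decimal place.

Version 1 → anchor (Group 1): v = (5.2/12.5)(104 − 81.4) + 20.8 = 30.20
anchor → Version 2 (Group 2): y = (14.2/4.5)(30.20 − 21.3) + 80.6 = 108.7

108.7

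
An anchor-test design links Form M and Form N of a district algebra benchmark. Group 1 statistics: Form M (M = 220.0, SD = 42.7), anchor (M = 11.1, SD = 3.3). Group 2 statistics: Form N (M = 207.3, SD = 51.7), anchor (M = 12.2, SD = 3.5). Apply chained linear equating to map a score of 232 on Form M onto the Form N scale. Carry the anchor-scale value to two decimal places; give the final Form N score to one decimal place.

Form M → anchor (Group 1): v = (3.3/42.7)(232 − 220.0) + 11.1 = 12.03
anchor → Form N (Group 2): y = (51.7/3.5)(12.03 − 12.2) + 207.3 = 204.8

204.8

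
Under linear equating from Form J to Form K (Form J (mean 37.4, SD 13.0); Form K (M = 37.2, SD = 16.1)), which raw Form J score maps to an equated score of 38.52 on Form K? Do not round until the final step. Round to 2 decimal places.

38.47

Invert y = (SD_Y/SD_X)(x − M_X) + M_Y:
x = (SD_X/SD_Y)(y − M_Y) + M_X = (13.0/16.1)(38.52 − 37.2) + 37.4
x = 0.807453 × 1.320 + 37.4 = 38.47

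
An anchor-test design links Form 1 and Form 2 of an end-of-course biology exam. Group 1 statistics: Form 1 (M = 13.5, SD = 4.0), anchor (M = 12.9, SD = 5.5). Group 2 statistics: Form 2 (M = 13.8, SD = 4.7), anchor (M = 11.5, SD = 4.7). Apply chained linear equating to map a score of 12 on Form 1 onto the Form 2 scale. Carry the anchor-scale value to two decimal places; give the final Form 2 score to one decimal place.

13.1

Form 1 → anchor (Group 1): v = (5.5/4.0)(12 − 13.5) + 12.9 = 10.84
anchor → Form 2 (Group 2): y = (4.7/4.7)(10.84 − 11.5) + 13.8 = 13.1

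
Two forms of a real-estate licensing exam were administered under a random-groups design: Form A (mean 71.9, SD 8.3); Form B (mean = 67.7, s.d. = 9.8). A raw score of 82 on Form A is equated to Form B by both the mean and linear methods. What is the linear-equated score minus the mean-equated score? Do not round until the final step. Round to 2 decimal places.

Mean-equated: 82 + (67.7 − 71.9) = 77.80
Linear-equated: (9.8/8.3)(82 − 71.9) + 67.7 = 79.625
Difference = 79.625 − 77.80 = 1.83

1.83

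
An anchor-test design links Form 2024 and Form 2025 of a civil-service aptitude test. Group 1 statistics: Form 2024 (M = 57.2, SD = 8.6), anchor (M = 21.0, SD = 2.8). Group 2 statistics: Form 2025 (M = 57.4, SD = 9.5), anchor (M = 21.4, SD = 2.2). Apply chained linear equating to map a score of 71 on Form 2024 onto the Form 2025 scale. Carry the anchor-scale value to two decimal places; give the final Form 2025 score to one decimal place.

75.1

Form 2024 → anchor (Group 1): v = (2.8/8.6)(71 − 57.2) + 21.0 = 25.49
anchor → Form 2025 (Group 2): y = (9.5/2.2)(25.49 − 21.4) + 57.4 = 75.1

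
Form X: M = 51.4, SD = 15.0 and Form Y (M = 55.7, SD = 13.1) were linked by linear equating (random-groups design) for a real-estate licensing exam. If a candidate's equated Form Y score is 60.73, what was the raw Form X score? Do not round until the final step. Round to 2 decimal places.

57.16

Invert y = (SD_Y/SD_X)(x − M_X) + M_Y:
x = (SD_X/SD_Y)(y − M_Y) + M_X = (15.0/13.1)(60.73 − 55.7) + 51.4
x = 1.145038 × 5.030 + 51.4 = 57.16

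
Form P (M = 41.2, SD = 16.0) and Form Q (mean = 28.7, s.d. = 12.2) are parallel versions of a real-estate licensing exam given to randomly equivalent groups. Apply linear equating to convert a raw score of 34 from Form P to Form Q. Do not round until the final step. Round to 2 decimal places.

23.21

Linear equating: y = (SD_Y/SD_X)(x − M_X) + M_Y
y = (12.2/16.0)(34 − 41.2) + 28.7
y = 0.762500 × -7.2 + 28.7 = -5.4900 + 28.7 = 23.21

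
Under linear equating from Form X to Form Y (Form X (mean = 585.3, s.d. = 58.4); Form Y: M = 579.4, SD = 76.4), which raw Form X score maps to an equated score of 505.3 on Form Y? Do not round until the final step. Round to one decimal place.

528.7

Invert y = (SD_Y/SD_X)(x − M_X) + M_Y:
x = (SD_X/SD_Y)(y − M_Y) + M_X = (58.4/76.4)(505.3 − 579.4) + 585.3
x = 0.764398 × -74.100 + 585.3 = 528.7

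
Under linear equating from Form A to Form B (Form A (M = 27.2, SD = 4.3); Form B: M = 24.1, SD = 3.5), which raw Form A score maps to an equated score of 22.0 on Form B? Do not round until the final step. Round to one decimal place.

Invert y = (SD_Y/SD_X)(x − M_X) + M_Y:
x = (SD_X/SD_Y)(y − M_Y) + M_X = (4.3/3.5)(22.0 − 24.1) + 27.2
x = 1.228571 × -2.100 + 27.2 = 24.6

24.6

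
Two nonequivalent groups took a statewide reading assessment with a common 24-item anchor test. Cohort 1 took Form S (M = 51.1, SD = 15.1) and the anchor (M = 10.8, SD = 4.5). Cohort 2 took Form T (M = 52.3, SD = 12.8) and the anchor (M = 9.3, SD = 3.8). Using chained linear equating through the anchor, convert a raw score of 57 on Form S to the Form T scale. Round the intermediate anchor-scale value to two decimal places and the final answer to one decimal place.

Form S → anchor (Cohort 1): v = (4.5/15.1)(57 − 51.1) + 10.8 = 12.56
anchor → Form T (Cohort 2): y = (12.8/3.8)(12.56 − 9.3) + 52.3 = 63.3

63.3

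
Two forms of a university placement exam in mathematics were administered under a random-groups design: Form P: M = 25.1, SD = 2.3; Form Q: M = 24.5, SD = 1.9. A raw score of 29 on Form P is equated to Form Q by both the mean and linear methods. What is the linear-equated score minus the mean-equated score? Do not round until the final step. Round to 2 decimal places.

-0.68

Mean-equated: 29 + (24.5 − 25.1) = 28.40
Linear-equated: (1.9/2.3)(29 − 25.1) + 24.5 = 27.722
Difference = 27.722 − 28.40 = -0.68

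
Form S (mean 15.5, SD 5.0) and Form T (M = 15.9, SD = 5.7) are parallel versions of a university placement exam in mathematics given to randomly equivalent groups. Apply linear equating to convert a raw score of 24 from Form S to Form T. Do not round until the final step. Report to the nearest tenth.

Linear equating: y = (SD_Y/SD_X)(x − M_X) + M_Y
y = (5.7/5.0)(24 − 15.5) + 15.9
y = 1.140000 × 8.5 + 15.9 = 9.6900 + 15.9 = 25.6

25.6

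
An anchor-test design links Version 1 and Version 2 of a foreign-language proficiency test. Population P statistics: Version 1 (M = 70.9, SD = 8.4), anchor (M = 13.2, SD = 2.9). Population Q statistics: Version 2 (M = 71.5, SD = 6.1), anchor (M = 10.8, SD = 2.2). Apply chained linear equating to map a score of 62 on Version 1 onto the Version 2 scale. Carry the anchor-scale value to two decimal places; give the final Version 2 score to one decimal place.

69.6

Version 1 → anchor (Population P): v = (2.9/8.4)(62 − 70.9) + 13.2 = 10.13
anchor → Version 2 (Population Q): y = (6.1/2.2)(10.13 − 10.8) + 71.5 = 69.6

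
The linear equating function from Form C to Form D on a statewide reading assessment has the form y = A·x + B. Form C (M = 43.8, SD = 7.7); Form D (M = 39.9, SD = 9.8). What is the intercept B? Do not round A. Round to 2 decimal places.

-15.85

A = SD_Y / SD_X = 9.8 / 7.7 = 1.272727
B = M_Y − A·M_X = 39.9 − 1.272727 × 43.8 = -15.85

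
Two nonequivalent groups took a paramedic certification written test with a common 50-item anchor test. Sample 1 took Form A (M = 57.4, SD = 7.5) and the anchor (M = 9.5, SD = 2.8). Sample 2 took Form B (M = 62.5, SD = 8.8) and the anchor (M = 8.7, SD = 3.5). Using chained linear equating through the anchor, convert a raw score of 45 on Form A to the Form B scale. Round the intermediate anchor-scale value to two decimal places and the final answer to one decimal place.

Form A → anchor (Sample 1): v = (2.8/7.5)(45 − 57.4) + 9.5 = 4.87
anchor → Form B (Sample 2): y = (8.8/3.5)(4.87 − 8.7) + 62.5 = 52.9

52.9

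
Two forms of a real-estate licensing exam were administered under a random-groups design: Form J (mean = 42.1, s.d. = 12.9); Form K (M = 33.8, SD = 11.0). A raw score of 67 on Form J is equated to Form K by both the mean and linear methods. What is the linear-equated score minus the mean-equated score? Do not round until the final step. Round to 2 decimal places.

Mean-equated: 67 + (33.8 − 42.1) = 58.70
Linear-equated: (11.0/12.9)(67 − 42.1) + 33.8 = 55.033
Difference = 55.033 − 58.70 = -3.67

-3.67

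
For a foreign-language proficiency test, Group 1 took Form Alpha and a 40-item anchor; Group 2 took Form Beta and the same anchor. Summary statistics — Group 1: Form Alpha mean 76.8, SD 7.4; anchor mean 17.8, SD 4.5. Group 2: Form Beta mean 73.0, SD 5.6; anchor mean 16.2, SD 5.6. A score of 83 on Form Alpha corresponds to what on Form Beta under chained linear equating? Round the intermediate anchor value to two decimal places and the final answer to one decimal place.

78.4

Form Alpha → anchor (Group 1): v = (4.5/7.4)(83 − 76.8) + 17.8 = 21.57
anchor → Form Beta (Group 2): y = (5.6/5.6)(21.57 − 16.2) + 73.0 = 78.4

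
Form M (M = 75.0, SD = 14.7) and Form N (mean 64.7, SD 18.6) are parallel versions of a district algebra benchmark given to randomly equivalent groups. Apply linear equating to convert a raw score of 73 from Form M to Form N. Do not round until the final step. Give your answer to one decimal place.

Linear equating: y = (SD_Y/SD_X)(x − M_X) + M_Y
y = (18.6/14.7)(73 − 75.0) + 64.7
y = 1.265306 × -2.0 + 64.7 = -2.5306 + 64.7 = 62.2

62.2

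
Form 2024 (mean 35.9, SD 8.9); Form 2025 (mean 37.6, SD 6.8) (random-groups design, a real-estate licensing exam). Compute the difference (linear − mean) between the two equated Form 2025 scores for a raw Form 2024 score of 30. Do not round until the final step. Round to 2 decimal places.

Mean-equated: 30 + (37.6 − 35.9) = 31.70
Linear-equated: (6.8/8.9)(30 − 35.9) + 37.6 = 33.092
Difference = 33.092 − 31.70 = 1.39

1.39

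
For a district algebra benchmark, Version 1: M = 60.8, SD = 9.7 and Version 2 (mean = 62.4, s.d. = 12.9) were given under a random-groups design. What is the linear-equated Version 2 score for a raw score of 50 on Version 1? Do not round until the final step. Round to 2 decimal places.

48.04

Linear equating: y = (SD_Y/SD_X)(x − M_X) + M_Y
y = (12.9/9.7)(50 − 60.8) + 62.4
y = 1.329897 × -10.8 + 62.4 = -14.3629 + 62.4 = 48.04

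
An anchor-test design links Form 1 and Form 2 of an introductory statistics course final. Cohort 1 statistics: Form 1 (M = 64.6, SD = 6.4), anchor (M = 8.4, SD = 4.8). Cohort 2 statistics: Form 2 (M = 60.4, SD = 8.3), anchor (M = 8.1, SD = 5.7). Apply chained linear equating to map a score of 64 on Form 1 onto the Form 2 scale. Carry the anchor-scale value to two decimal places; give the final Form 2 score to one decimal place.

Form 1 → anchor (Cohort 1): v = (4.8/6.4)(64 − 64.6) + 8.4 = 7.95
anchor → Form 2 (Cohort 2): y = (8.3/5.7)(7.95 − 8.1) + 60.4 = 60.2

60.2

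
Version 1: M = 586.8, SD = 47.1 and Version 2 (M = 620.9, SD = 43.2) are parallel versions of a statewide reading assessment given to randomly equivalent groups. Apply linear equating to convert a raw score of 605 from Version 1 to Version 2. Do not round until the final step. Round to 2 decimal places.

Linear equating: y = (SD_Y/SD_X)(x − M_X) + M_Y
y = (43.2/47.1)(605 − 586.8) + 620.9
y = 0.917197 × 18.2 + 620.9 = 16.6930 + 620.9 = 637.59

637.59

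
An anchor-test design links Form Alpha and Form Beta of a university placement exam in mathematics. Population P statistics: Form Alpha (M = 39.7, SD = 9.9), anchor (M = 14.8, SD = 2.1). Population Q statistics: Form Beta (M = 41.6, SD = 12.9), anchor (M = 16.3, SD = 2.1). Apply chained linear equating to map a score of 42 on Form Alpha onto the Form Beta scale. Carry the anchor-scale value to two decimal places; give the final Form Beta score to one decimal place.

35.4

Form Alpha → anchor (Population P): v = (2.1/9.9)(42 − 39.7) + 14.8 = 15.29
anchor → Form Beta (Population Q): y = (12.9/2.1)(15.29 − 16.3) + 41.6 = 35.4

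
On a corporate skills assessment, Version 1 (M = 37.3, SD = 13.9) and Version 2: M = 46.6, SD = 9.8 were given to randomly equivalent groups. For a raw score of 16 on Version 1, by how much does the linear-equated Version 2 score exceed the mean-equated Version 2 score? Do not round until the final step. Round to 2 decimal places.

Mean-equated: 16 + (46.6 − 37.3) = 25.30
Linear-equated: (9.8/13.9)(16 − 37.3) + 46.6 = 31.583
Difference = 31.583 − 25.30 = 6.28

6.28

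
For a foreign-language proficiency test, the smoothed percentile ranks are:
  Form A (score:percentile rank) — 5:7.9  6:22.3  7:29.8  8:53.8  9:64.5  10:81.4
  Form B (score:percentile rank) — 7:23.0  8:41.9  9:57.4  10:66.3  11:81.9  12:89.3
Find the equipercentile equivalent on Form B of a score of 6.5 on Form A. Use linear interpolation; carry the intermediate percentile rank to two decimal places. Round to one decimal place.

PR of 6.5 on Form A: 22.3 + (6.5 − 6)/(7 − 6) × (29.8 − 22.3) = 26.05
On Form B, PR 26.05 falls between score 7 (PR 23.0) and 8 (PR 41.9).
Interpolate: 7 + (26.05 − 23.0)/(41.9 − 23.0) × (8 − 7) = 7.2

7.2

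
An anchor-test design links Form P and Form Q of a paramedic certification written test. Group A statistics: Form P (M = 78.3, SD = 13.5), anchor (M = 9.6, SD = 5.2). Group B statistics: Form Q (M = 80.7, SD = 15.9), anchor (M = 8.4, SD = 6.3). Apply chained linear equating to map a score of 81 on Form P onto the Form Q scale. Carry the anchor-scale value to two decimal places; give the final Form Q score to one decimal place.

86.4

Form P → anchor (Group A): v = (5.2/13.5)(81 − 78.3) + 9.6 = 10.64
anchor → Form Q (Group B): y = (15.9/6.3)(10.64 − 8.4) + 80.7 = 86.4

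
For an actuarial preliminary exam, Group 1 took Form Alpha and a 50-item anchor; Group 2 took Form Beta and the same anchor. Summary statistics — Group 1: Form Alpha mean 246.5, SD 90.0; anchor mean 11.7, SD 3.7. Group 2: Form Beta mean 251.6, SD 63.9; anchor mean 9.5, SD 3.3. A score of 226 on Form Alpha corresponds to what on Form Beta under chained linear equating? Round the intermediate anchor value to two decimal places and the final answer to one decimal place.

Form Alpha → anchor (Group 1): v = (3.7/90.0)(226 − 246.5) + 11.7 = 10.86
anchor → Form Beta (Group 2): y = (63.9/3.3)(10.86 − 9.5) + 251.6 = 277.9

277.9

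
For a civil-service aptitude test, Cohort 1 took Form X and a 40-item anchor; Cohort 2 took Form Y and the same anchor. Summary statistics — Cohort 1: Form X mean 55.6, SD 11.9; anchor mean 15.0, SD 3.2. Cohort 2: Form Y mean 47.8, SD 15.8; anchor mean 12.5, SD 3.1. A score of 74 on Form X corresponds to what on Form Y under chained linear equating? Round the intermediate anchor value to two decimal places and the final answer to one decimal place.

Form X → anchor (Cohort 1): v = (3.2/11.9)(74 − 55.6) + 15.0 = 19.95
anchor → Form Y (Cohort 2): y = (15.8/3.1)(19.95 − 12.5) + 47.8 = 85.8

85.8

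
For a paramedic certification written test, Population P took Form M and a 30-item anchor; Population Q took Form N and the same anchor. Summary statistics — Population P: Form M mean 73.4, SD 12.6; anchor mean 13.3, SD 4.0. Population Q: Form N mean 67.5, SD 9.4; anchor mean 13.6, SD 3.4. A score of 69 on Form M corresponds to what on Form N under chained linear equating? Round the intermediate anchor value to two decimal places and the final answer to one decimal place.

62.8

Form M → anchor (Population P): v = (4.0/12.6)(69 − 73.4) + 13.3 = 11.90
anchor → Form N (Population Q): y = (9.4/3.4)(11.90 − 13.6) + 67.5 = 62.8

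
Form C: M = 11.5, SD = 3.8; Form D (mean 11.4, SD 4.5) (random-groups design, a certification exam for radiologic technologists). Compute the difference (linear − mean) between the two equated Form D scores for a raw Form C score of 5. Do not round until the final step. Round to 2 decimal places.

-1.20

Mean-equated: 5 + (11.4 − 11.5) = 4.90
Linear-equated: (4.5/3.8)(5 − 11.5) + 11.4 = 3.703
Difference = 3.703 − 4.90 = -1.20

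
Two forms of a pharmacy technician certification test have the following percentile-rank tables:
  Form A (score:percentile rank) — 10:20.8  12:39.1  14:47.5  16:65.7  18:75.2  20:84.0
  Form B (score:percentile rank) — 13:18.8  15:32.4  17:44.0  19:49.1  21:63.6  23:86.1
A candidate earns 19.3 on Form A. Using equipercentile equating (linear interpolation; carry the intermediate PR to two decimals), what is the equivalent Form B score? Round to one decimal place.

PR of 19.3 on Form A: 75.2 + (19.3 − 18)/(20 − 18) × (84.0 − 75.2) = 80.92
On Form B, PR 80.92 falls between score 21 (PR 63.6) and 23 (PR 86.1).
Interpolate: 21 + (80.92 − 63.6)/(86.1 − 63.6) × (23 − 21) = 22.5

22.5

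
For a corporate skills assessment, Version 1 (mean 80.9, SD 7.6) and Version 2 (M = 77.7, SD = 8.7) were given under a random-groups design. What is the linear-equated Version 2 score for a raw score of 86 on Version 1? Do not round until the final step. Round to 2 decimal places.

Linear equating: y = (SD_Y/SD_X)(x − M_X) + M_Y
y = (8.7/7.6)(86 − 80.9) + 77.7
y = 1.144737 × 5.1 + 77.7 = 5.8382 + 77.7 = 83.54

83.54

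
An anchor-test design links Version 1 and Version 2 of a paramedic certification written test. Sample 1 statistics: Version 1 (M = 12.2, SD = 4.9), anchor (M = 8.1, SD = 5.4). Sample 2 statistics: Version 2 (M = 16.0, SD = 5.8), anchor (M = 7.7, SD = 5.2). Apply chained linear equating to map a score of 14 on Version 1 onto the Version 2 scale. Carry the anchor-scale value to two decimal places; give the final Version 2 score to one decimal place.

Version 1 → anchor (Sample 1): v = (5.4/4.9)(14 − 12.2) + 8.1 = 10.08
anchor → Version 2 (Sample 2): y = (5.8/5.2)(10.08 − 7.7) + 16.0 = 18.7

18.7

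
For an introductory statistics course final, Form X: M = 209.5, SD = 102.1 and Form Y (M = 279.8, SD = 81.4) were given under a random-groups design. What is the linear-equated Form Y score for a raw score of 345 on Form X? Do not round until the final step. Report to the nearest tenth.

387.8

Linear equating: y = (SD_Y/SD_X)(x − M_X) + M_Y
y = (81.4/102.1)(345 − 209.5) + 279.8
y = 0.797258 × 135.5 + 279.8 = 108.0284 + 279.8 = 387.8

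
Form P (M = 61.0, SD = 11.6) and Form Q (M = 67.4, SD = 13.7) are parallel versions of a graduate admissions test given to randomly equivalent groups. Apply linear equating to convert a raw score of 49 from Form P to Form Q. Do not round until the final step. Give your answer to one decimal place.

Linear equating: y = (SD_Y/SD_X)(x − M_X) + M_Y
y = (13.7/11.6)(49 − 61.0) + 67.4
y = 1.181034 × -12.0 + 67.4 = -14.1724 + 67.4 = 53.2

53.2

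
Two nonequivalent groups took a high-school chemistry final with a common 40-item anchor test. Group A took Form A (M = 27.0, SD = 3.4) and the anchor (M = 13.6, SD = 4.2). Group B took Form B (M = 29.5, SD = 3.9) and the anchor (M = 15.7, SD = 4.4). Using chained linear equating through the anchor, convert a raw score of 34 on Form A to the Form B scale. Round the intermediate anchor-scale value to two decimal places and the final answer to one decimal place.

Form A → anchor (Group A): v = (4.2/3.4)(34 − 27.0) + 13.6 = 22.25
anchor → Form B (Group B): y = (3.9/4.4)(22.25 − 15.7) + 29.5 = 35.3

35.3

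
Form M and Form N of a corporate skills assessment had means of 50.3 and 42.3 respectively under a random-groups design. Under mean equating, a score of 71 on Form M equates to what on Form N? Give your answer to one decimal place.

Mean equating: y = x + (M_Y − M_X) = 71 + (42.3 − 50.3) = 63.0

63.0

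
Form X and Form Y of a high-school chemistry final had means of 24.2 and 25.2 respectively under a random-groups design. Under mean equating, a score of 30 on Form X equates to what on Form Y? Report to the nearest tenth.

Mean equating: y = x + (M_Y − M_X) = 30 + (25.2 − 24.2) = 31.0

31.0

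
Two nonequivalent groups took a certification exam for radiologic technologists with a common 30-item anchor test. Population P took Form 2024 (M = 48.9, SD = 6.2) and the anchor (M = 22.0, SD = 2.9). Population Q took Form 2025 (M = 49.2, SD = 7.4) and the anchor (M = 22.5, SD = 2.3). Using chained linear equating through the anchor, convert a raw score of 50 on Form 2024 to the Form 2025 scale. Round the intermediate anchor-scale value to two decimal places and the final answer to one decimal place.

Form 2024 → anchor (Population P): v = (2.9/6.2)(50 − 48.9) + 22.0 = 22.51
anchor → Form 2025 (Population Q): y = (7.4/2.3)(22.51 − 22.5) + 49.2 = 49.2

49.2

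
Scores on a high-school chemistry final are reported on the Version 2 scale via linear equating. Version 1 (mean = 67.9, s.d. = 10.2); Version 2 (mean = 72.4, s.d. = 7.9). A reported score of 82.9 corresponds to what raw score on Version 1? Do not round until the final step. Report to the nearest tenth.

81.5

Invert y = (SD_Y/SD_X)(x − M_X) + M_Y:
x = (SD_X/SD_Y)(y − M_Y) + M_X = (10.2/7.9)(82.9 − 72.4) + 67.9
x = 1.291139 × 10.500 + 67.9 = 81.5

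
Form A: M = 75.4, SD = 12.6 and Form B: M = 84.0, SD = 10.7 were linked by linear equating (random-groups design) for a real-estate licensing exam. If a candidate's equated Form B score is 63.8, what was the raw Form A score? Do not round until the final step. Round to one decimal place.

51.6

Invert y = (SD_Y/SD_X)(x − M_X) + M_Y:
x = (SD_X/SD_Y)(y − M_Y) + M_X = (12.6/10.7)(63.8 − 84.0) + 75.4
x = 1.177570 × -20.200 + 75.4 = 51.6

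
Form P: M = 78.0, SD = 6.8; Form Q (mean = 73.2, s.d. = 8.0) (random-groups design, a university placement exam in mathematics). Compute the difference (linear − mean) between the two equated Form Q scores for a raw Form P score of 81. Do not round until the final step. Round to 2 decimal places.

0.53

Mean-equated: 81 + (73.2 − 78.0) = 76.20
Linear-equated: (8.0/6.8)(81 − 78.0) + 73.2 = 76.729
Difference = 76.729 − 76.20 = 0.53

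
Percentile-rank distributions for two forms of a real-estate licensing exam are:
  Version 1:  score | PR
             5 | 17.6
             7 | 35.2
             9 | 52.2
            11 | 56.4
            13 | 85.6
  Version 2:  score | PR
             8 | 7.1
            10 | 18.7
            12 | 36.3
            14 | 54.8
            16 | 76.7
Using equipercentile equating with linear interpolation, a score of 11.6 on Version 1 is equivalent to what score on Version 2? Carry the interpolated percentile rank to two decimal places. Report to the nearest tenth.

PR of 11.6 on Version 1: 56.4 + (11.6 − 11)/(13 − 11) × (85.6 − 56.4) = 65.16
On Version 2, PR 65.16 falls between score 14 (PR 54.8) and 16 (PR 76.7).
Interpolate: 14 + (65.16 − 54.8)/(76.7 − 54.8) × (16 − 14) = 14.9

14.9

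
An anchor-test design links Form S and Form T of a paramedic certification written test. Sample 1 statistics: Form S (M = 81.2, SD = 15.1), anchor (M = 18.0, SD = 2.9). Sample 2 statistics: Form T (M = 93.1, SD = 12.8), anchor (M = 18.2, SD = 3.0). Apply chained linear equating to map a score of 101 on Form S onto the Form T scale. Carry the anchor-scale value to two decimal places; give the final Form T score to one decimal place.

108.5

Form S → anchor (Sample 1): v = (2.9/15.1)(101 − 81.2) + 18.0 = 21.80
anchor → Form T (Sample 2): y = (12.8/3.0)(21.80 − 18.2) + 93.1 = 108.5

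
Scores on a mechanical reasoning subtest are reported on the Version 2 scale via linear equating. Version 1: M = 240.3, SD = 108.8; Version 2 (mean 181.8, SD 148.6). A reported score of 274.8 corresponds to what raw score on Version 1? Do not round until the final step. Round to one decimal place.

308.4

Invert y = (SD_Y/SD_X)(x − M_X) + M_Y:
x = (SD_X/SD_Y)(y − M_Y) + M_X = (108.8/148.6)(274.8 − 181.8) + 240.3
x = 0.732167 × 93.000 + 240.3 = 308.4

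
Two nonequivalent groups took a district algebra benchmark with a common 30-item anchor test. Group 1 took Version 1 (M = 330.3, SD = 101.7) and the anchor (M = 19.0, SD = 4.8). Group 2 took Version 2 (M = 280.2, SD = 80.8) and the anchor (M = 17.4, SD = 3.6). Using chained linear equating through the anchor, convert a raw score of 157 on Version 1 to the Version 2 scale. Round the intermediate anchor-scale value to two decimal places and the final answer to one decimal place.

132.5

Version 1 → anchor (Group 1): v = (4.8/101.7)(157 − 330.3) + 19.0 = 10.82
anchor → Version 2 (Group 2): y = (80.8/3.6)(10.82 − 17.4) + 280.2 = 132.5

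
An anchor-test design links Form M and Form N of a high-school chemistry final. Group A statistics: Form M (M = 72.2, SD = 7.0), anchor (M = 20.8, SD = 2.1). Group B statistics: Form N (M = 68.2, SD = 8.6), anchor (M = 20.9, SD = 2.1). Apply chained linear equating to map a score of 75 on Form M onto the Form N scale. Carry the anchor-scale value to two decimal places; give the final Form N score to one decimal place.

Form M → anchor (Group A): v = (2.1/7.0)(75 − 72.2) + 20.8 = 21.64
anchor → Form N (Group B): y = (8.6/2.1)(21.64 − 20.9) + 68.2 = 71.2

71.2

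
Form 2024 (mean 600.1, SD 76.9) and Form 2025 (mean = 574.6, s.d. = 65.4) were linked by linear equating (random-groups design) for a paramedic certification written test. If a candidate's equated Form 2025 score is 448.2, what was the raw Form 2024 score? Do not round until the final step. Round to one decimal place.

Invert y = (SD_Y/SD_X)(x − M_X) + M_Y:
x = (SD_X/SD_Y)(y − M_Y) + M_X = (76.9/65.4)(448.2 − 574.6) + 600.1
x = 1.175841 × -126.400 + 600.1 = 451.5

451.5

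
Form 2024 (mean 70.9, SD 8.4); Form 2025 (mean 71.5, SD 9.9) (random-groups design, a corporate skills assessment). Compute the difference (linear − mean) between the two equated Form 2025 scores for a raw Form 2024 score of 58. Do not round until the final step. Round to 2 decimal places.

-2.30

Mean-equated: 58 + (71.5 − 70.9) = 58.60
Linear-equated: (9.9/8.4)(58 − 70.9) + 71.5 = 56.296
Difference = 56.296 − 58.60 = -2.30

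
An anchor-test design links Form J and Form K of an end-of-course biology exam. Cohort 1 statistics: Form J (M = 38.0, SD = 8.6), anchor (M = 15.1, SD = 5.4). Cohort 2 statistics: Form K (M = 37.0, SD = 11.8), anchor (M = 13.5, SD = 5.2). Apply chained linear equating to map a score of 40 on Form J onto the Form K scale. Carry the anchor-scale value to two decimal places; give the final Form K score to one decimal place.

43.5

Form J → anchor (Cohort 1): v = (5.4/8.6)(40 − 38.0) + 15.1 = 16.36
anchor → Form K (Cohort 2): y = (11.8/5.2)(16.36 − 13.5) + 37.0 = 43.5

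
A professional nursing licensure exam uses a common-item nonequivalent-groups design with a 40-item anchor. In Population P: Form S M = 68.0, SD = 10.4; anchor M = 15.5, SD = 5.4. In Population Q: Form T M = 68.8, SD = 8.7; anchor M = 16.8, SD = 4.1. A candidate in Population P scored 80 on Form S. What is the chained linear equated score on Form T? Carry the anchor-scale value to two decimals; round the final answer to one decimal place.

Form S → anchor (Population P): v = (5.4/10.4)(80 − 68.0) + 15.5 = 21.73
anchor → Form T (Population Q): y = (8.7/4.1)(21.73 − 16.8) + 68.8 = 79.3

79.3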